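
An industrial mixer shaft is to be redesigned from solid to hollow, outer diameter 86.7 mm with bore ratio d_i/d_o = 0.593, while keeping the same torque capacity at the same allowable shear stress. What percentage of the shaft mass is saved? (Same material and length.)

29.2 %

Equal τ_max and T ⇒ the solid shaft needs d_s³ = d_o³(1−k⁴), so d_s = 86.7·(1−0.593⁴)^(1/3) = 82.97 mm.
Area ratio A_h/A_s = d_o²(1−k²)/d_s² = (1−k²)/(1−k⁴)^(2/3) = 0.7080.
Mass saving = 1 − 0.7080 = 29.2 %.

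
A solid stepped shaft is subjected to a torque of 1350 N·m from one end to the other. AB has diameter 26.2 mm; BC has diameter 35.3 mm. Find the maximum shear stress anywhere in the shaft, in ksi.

Under the same torque, τ_max = 16T/(πd³) is largest where d is smallest — segment AB (d = 26.2 mm).
τ_max = 16·1350/(π·(0.0262)³) = 3.823×10^8 Pa.

55.4 ksi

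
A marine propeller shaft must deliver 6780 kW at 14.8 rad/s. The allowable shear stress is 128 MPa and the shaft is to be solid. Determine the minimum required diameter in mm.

ω = 14.8 rad/s, so T = P/ω = 6780×10³ / 14.80 = 458100 N·m.
For a solid shaft τ_max = 16T/(πd³), so d = (16T/(π τ_allow))^(1/3) = (16·458100/(π·1.28×10^8))^(1/3) = 0.2632 m.

263 mm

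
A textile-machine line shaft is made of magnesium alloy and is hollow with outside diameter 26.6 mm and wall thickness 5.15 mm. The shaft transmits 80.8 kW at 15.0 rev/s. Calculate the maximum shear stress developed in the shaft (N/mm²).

ω = 2π·15.0 = 94.25 rad/s, so T = P/ω = 80.8×10³ / 94.25 = 857.3 N·m.
J = π(d_o⁴ − d_i⁴)/32 = π(0.0266⁴ − 0.0163⁴)/32 = 4.222×10^-8 m⁴.
τ_max = T·r/J = 857.3 × 0.0133 / 4.222×10^-8 = 2.701×10^8 Pa.

270 N/mm²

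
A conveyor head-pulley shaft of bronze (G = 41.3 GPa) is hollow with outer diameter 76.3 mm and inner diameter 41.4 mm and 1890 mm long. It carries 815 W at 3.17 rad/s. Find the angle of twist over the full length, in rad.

ω = 3.17 rad/s, so T = P/ω = 815 / 3.170 = 257.1 N·m.
J = π(d_o⁴ − d_i⁴)/32 = π(0.0763⁴ − 0.0414⁴)/32 = 3.039×10^-6 m⁴.
θ = T·L/(G·J) = 257.1 × 1.89 / (41.3×10⁹ × 3.039×10^-6) = 3.872×10^-3 rad.

0.00387 rad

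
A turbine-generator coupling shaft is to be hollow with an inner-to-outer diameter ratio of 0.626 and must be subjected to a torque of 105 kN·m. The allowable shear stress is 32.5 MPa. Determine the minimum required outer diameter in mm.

269 mm

For a hollow shaft with d_i/d_o = 0.626: τ_max = 16T/(π d_o³ (1−k⁴)), so d_o = [16T/(π τ_allow (1−k⁴))]^(1/3) = [16·105000/(π·3.25×10^7·0.8464)]^(1/3) = 0.2689 m.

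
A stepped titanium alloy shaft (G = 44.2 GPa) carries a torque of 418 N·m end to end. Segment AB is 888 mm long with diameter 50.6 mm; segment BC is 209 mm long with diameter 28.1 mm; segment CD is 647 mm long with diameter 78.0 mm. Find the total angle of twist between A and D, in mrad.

J_AB = π(0.0506)⁴/32 = 6.44×10^-7 m⁴; J_BC = π(0.0281)⁴/32 = 6.12×10^-8 m⁴; J_CD = π(0.0780)⁴/32 = 3.63×10^-6 m⁴.
θ = (T/G)·Σ L_i/J_i = (418.0/44.2×10⁹)·(0.888/6.44×10^-7 + 0.209/6.12×10^-8 + 0.647/3.63×10^-6) = 0.04702 rad.

47.0 mrad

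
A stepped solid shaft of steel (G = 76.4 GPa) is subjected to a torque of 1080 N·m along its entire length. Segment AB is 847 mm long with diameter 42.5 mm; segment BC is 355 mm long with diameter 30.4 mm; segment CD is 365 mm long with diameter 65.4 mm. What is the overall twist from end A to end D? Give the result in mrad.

100 mrad

J_AB = π(0.0425)⁴/32 = 3.20×10^-7 m⁴; J_BC = π(0.0304)⁴/32 = 8.38×10^-8 m⁴; J_CD = π(0.0654)⁴/32 = 1.80×10^-6 m⁴.
θ = (T/G)·Σ L_i/J_i = (1080/76.4×10⁹)·(0.847/3.20×10^-7 + 0.355/8.38×10^-8 + 0.365/1.80×10^-6) = 0.1001 rad.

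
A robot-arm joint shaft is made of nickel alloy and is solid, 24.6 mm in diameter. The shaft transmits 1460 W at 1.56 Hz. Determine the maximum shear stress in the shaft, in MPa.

51.0 MPa

ω = 2π·1.56 = 9.802 rad/s, so T = P/ω = 1460 / 9.802 = 149.0 N·m.
J = πd⁴/32 = π(0.0246)⁴/32 = 3.595×10^-8 m⁴.
τ_max = T·r/J = 149.0 × 0.0123 / 3.595×10^-8 = 5.096×10^7 Pa.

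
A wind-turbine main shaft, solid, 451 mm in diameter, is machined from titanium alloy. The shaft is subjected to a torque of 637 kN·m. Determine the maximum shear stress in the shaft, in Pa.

3.54e7 Pa

J = πd⁴/32 = π(0.451)⁴/32 = 4.062×10^-3 m⁴.
τ_max = T·r/J = 637000 × 0.226 / 4.062×10^-3 = 3.537×10^7 Pa.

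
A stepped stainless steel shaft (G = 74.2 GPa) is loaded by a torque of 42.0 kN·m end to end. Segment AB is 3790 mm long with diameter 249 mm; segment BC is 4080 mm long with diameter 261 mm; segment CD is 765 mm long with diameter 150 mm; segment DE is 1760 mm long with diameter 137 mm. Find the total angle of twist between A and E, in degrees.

J_AB = π(0.249)⁴/32 = 3.77×10^-4 m⁴; J_BC = π(0.261)⁴/32 = 4.56×10^-4 m⁴; J_CD = π(0.150)⁴/32 = 4.97×10^-5 m⁴; J_DE = π(0.137)⁴/32 = 3.46×10^-5 m⁴.
θ = (T/G)·Σ L_i/J_i = (42000/74.2×10⁹)·(3.79/3.77×10^-4 + 4.08/4.56×10^-4 + 0.765/4.97×10^-5 + 1.76/3.46×10^-5) = 0.04827 rad.

2.77°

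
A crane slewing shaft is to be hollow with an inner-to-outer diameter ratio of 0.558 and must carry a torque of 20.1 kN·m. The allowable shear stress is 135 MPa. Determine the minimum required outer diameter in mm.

94.3 mm

For a hollow shaft with d_i/d_o = 0.558: τ_max = 16T/(π d_o³ (1−k⁴)), so d_o = [16T/(π τ_allow (1−k⁴))]^(1/3) = [16·20100/(π·1.35×10^8·0.9031)]^(1/3) = 0.09434 m.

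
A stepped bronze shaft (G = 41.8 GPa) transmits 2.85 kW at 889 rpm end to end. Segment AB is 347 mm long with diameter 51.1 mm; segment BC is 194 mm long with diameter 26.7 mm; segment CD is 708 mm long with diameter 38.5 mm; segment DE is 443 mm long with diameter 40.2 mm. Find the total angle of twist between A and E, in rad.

0.00690 rad

ω = 2π·889/60 = 93.10 rad/s, so T = P/ω = 2.85×10³ / 93.10 = 30.61 N·m.
J_AB = π(0.0511)⁴/32 = 6.69×10^-7 m⁴; J_BC = π(0.0267)⁴/32 = 4.99×10^-8 m⁴; J_CD = π(0.0385)⁴/32 = 2.16×10^-7 m⁴; J_DE = π(0.0402)⁴/32 = 2.56×10^-7 m⁴.
θ = (T/G)·Σ L_i/J_i = (30.61/41.8×10⁹)·(0.347/6.69×10^-7 + 0.194/4.99×10^-8 + 0.708/2.16×10^-7 + 0.443/2.56×10^-7) = 6.897×10^-3 rad.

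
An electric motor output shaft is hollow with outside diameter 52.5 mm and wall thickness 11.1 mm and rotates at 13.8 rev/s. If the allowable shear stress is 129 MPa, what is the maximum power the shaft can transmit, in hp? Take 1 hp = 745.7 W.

J = π(d_o⁴ − d_i⁴)/32 = π(0.0525⁴ − 0.0303⁴)/32 = 6.631×10^-7 m⁴.
T_max = τ_allow·J/r = 1.29×10^8 × 6.631×10^-7 / 0.0262 = 3259 N·m.
ω = 2π·13.8 = 86.71 rad/s, so P_max = T_max·ω = 2.825×10^5 W.

379 hp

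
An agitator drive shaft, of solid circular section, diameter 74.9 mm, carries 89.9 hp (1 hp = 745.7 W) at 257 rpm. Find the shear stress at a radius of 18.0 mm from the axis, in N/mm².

14.5 N/mm²

ω = 2π·257/60 = 26.91 rad/s, so T = P/ω = 89.9×745.7 / 26.91 = 2491 N·m.
J = πd⁴/32 = π(0.0749)⁴/32 = 3.090×10^-6 m⁴.
Shear stress varies linearly with radius: τ = T·r/J = 2491 × 0.0180 / 3.090×10^-6 = 1.451×10^7 Pa.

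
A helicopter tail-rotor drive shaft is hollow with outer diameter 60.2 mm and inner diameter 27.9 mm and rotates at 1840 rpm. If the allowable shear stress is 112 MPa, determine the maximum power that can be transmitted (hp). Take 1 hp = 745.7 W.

1180 hp

J = π(d_o⁴ − d_i⁴)/32 = π(0.0602⁴ − 0.0279⁴)/32 = 1.230×10^-6 m⁴.
T_max = τ_allow·J/r = 1.12×10^8 × 1.230×10^-6 / 0.0301 = 4576 N·m.
ω = 2π·1840/60 = 192.7 rad/s, so P_max = T_max·ω = 8.818×10^5 W.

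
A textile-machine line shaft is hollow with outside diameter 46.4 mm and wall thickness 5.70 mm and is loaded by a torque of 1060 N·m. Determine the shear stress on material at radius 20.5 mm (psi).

J = π(d_o⁴ − d_i⁴)/32 = π(0.0464⁴ − 0.0350⁴)/32 = 3.077×10^-7 m⁴.
Shear stress varies linearly with radius: τ = T·r/J = 1060 × 0.0205 / 3.077×10^-7 = 7.061×10^7 Pa.

10200 psi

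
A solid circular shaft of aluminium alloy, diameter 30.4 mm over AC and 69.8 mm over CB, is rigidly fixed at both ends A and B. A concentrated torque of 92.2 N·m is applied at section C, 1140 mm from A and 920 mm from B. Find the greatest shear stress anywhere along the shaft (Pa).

Compatibility: T_A·a/J_AC = T_B·b/J_CB with T_A + T_B = T₀.
J_AC = 8.38×10^-8 m⁴, J_CB = 2.33×10^-6 m⁴, so T_A = T₀·(J_AC/a)/((J_AC/a)+(J_CB/b)) = 2.602 N·m, T_B = 89.60 N·m.
τ in each portion: τ_AC = 4.72×10^5 Pa, τ_CB = 1.34×10^6 Pa; maximum is in CB.
τ_max = T_CB·r/J = 89.60·0.0349/2.33×10^-6 = 1.342×10^6 Pa.

1.34e6 Pa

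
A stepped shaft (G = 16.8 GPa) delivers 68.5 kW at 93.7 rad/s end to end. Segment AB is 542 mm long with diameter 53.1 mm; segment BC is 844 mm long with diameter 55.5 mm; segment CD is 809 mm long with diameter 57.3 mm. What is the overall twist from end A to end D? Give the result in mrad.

103 mrad

ω = 93.7 rad/s, so T = P/ω = 68.5×10³ / 93.70 = 731.1 N·m.
J_AB = π(0.0531)⁴/32 = 7.81×10^-7 m⁴; J_BC = π(0.0555)⁴/32 = 9.31×10^-7 m⁴; J_CD = π(0.0573)⁴/32 = 1.06×10^-6 m⁴.
θ = (T/G)·Σ L_i/J_i = (731.1/16.8×10⁹)·(0.542/7.81×10^-7 + 0.844/9.31×10^-7 + 0.809/1.06×10^-6) = 0.1029 rad.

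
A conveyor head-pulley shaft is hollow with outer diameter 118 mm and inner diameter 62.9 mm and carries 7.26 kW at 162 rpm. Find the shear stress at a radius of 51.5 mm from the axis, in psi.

183 psi

ω = 2π·162/60 = 16.96 rad/s, so T = P/ω = 7.26×10³ / 16.96 = 427.9 N·m.
J = π(d_o⁴ − d_i⁴)/32 = π(0.118⁴ − 0.0629⁴)/32 = 1.750×10^-5 m⁴.
Shear stress varies linearly with radius: τ = T·r/J = 427.9 × 0.0515 / 1.750×10^-5 = 1.260×10^6 Pa.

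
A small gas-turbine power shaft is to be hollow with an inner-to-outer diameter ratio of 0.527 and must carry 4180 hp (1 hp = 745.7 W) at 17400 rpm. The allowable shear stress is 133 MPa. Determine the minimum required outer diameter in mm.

ω = 2π·17400/60 = 1822 rad/s, so T = P/ω = 4180×745.7 / 1822 = 1711 N·m.
For a hollow shaft with d_i/d_o = 0.527: τ_max = 16T/(π d_o³ (1−k⁴)), so d_o = [16T/(π τ_allow (1−k⁴))]^(1/3) = [16·1711/(π·1.33×10^8·0.9229)]^(1/3) = 0.04140 m.

41.4 mm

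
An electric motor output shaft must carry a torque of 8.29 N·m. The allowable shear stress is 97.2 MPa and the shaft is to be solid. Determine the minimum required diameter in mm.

7.57 mm

For a solid shaft τ_max = 16T/(πd³), so d = (16T/(π τ_allow))^(1/3) = (16·8.290/(π·9.72×10^7))^(1/3) = 0.007573 m.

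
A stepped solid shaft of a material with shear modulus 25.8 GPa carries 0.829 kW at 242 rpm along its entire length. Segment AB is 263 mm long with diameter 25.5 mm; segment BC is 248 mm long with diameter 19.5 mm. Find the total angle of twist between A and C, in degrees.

1.73°

ω = 2π·242/60 = 25.34 rad/s, so T = P/ω = 0.829×10³ / 25.34 = 32.71 N·m.
J_AB = π(0.0255)⁴/32 = 4.15×10^-8 m⁴; J_BC = π(0.0195)⁴/32 = 1.42×10^-8 m⁴.
θ = (T/G)·Σ L_i/J_i = (32.71/25.8×10⁹)·(0.263/4.15×10^-8 + 0.248/1.42×10^-8) = 0.03018 rad.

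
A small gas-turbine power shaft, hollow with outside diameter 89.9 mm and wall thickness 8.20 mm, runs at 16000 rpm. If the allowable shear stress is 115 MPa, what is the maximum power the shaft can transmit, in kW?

15200 kW

J = π(d_o⁴ − d_i⁴)/32 = π(0.0899⁴ − 0.0735⁴)/32 = 3.548×10^-6 m⁴.
T_max = τ_allow·J/r = 1.15×10^8 × 3.548×10^-6 / 0.0450 = 9076 N·m.
ω = 2π·16000/60 = 1676 rad/s, so P_max = T_max·ω = 1.521×10^7 W.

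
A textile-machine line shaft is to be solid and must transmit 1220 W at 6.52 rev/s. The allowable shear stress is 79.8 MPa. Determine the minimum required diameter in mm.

ω = 2π·6.52 = 40.97 rad/s, so T = P/ω = 1220 / 40.97 = 29.78 N·m.
For a solid shaft τ_max = 16T/(πd³), so d = (16T/(π τ_allow))^(1/3) = (16·29.78/(π·7.98×10^7))^(1/3) = 0.01239 m.

12.4 mm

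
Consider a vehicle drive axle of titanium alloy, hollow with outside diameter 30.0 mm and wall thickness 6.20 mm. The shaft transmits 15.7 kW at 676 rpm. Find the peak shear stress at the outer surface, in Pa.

ω = 2π·676/60 = 70.79 rad/s, so T = P/ω = 15.7×10³ / 70.79 = 221.8 N·m.
J = π(d_o⁴ − d_i⁴)/32 = π(0.0300⁴ − 0.0176⁴)/32 = 7.010×10^-8 m⁴.
τ_max = T·r/J = 221.8 × 0.0150 / 7.010×10^-8 = 4.746×10^7 Pa.

4.75e7 Pa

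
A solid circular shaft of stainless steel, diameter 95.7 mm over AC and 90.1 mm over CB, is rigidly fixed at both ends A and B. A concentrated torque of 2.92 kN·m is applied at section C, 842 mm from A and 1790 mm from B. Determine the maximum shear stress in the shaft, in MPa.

12.4 MPa

Compatibility: T_A·a/J_AC = T_B·b/J_CB with T_A + T_B = T₀.
J_AC = 8.23×10^-6 m⁴, J_CB = 6.47×10^-6 m⁴, so T_A = T₀·(J_AC/a)/((J_AC/a)+(J_CB/b)) = 2132 N·m, T_B = 788.0 N·m.
τ in each portion: τ_AC = 1.24×10^7 Pa, τ_CB = 5.49×10^6 Pa; maximum is in AC.
τ_max = T_AC·r/J = 2132·0.0479/8.23×10^-6 = 1.239×10^7 Pa.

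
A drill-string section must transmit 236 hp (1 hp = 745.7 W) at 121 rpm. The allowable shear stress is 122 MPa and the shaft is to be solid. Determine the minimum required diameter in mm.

83.4 mm

ω = 2π·121/60 = 12.67 rad/s, so T = P/ω = 236×745.7 / 12.67 = 13890 N·m.
For a solid shaft τ_max = 16T/(πd³), so d = (16T/(π τ_allow))^(1/3) = (16·13890/(π·1.22×10^8))^(1/3) = 0.08339 m.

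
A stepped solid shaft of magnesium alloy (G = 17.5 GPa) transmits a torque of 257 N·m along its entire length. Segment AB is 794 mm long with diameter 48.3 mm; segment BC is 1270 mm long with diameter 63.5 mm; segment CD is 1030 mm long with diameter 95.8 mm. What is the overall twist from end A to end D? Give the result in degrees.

2.02°

J_AB = π(0.0483)⁴/32 = 5.34×10^-7 m⁴; J_BC = π(0.0635)⁴/32 = 1.60×10^-6 m⁴; J_CD = π(0.0958)⁴/32 = 8.27×10^-6 m⁴.
θ = (T/G)·Σ L_i/J_i = (257.0/17.5×10⁹)·(0.794/5.34×10^-7 + 1.27/1.60×10^-6 + 1.03/8.27×10^-6) = 0.03534 rad.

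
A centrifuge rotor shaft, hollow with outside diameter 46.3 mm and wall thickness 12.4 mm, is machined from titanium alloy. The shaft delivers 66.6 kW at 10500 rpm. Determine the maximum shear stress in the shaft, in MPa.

3.26 MPa

ω = 2π·10500/60 = 1100 rad/s, so T = P/ω = 66.6×10³ / 1100 = 60.57 N·m.
J = π(d_o⁴ − d_i⁴)/32 = π(0.0463⁴ − 0.0215⁴)/32 = 4.302×10^-7 m⁴.
τ_max = T·r/J = 60.57 × 0.0231 / 4.302×10^-7 = 3.260×10^6 Pa.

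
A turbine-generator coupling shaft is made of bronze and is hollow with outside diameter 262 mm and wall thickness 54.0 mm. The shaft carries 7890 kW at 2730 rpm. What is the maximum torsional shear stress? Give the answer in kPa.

8870 kPa

ω = 2π·2730/60 = 285.9 rad/s, so T = P/ω = 7890×10³ / 285.9 = 27600 N·m.
J = π(d_o⁴ − d_i⁴)/32 = π(0.262⁴ − 0.154⁴)/32 = 4.074×10^-4 m⁴.
τ_max = T·r/J = 27600 × 0.131 / 4.074×10^-4 = 8.875×10^6 Pa.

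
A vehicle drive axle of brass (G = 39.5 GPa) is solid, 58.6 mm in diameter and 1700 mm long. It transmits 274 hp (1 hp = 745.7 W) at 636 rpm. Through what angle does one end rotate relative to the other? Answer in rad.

ω = 2π·636/60 = 66.60 rad/s, so T = P/ω = 274×745.7 / 66.60 = 3068 N·m.
J = πd⁴/32 = π(0.0586)⁴/32 = 1.158×10^-6 m⁴.
θ = T·L/(G·J) = 3068 × 1.70 / (39.5×10⁹ × 1.158×10^-6) = 0.1140 rad.

0.114 rad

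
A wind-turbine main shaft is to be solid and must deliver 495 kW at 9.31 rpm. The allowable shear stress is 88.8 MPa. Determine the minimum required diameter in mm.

308 mm

ω = 2π·9.31/60 = 0.9749 rad/s, so T = P/ω = 495×10³ / 0.9749 = 507700 N·m.
For a solid shaft τ_max = 16T/(πd³), so d = (16T/(π τ_allow))^(1/3) = (16·507700/(π·8.88×10^7))^(1/3) = 0.3077 m.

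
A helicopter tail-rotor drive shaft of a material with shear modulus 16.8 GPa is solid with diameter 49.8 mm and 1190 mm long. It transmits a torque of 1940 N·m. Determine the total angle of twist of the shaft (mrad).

228 mrad

J = πd⁴/32 = π(0.0498)⁴/32 = 6.038×10^-7 m⁴.
θ = T·L/(G·J) = 1940 × 1.19 / (16.8×10⁹ × 6.038×10^-7) = 0.2276 rad.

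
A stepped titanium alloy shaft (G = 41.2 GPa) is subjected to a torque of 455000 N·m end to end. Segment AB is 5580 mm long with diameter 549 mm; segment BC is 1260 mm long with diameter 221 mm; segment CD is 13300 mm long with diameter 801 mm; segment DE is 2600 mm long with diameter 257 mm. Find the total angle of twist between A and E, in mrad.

J_AB = π(0.549)⁴/32 = 8.92×10^-3 m⁴; J_BC = π(0.221)⁴/32 = 2.34×10^-4 m⁴; J_CD = π(0.801)⁴/32 = 0.0404 m⁴; J_DE = π(0.257)⁴/32 = 4.28×10^-4 m⁴.
θ = (T/G)·Σ L_i/J_i = (455000/41.2×10⁹)·(5.58/8.92×10^-3 + 1.26/2.34×10^-4 + 13.3/0.0404 + 2.60/4.28×10^-4) = 0.1370 rad.

137 mrad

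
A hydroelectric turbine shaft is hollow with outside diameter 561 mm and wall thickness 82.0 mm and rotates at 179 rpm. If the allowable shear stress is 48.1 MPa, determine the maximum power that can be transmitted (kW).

23400 kW

J = π(d_o⁴ − d_i⁴)/32 = π(0.561⁴ − 0.397⁴)/32 = 7.285×10^-3 m⁴.
T_max = τ_allow·J/r = 4.81×10^7 × 7.285×10^-3 / 0.281 = 1.249e6 N·m.
ω = 2π·179/60 = 18.74 rad/s, so P_max = T_max·ω = 2.342×10^7 W.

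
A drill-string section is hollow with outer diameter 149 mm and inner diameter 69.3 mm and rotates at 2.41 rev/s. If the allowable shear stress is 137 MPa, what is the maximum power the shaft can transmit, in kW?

J = π(d_o⁴ − d_i⁴)/32 = π(0.149⁴ − 0.0693⁴)/32 = 4.612×10^-5 m⁴.
T_max = τ_allow·J/r = 1.37×10^8 × 4.612×10^-5 / 0.0745 = 84820 N·m.
ω = 2π·2.41 = 15.14 rad/s, so P_max = T_max·ω = 1.284×10^6 W.

1280 kW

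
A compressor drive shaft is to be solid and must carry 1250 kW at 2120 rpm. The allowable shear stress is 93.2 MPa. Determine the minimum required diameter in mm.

ω = 2π·2120/60 = 222.0 rad/s, so T = P/ω = 1250×10³ / 222.0 = 5630 N·m.
For a solid shaft τ_max = 16T/(πd³), so d = (16T/(π τ_allow))^(1/3) = (16·5630/(π·9.32×10^7))^(1/3) = 0.06751 m.

67.5 mm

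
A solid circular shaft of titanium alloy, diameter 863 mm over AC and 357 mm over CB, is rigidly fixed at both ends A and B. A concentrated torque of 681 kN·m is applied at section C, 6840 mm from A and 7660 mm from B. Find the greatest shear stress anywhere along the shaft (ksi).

Compatibility: T_A·a/J_AC = T_B·b/J_CB with T_A + T_B = T₀.
J_AC = 0.0545 m⁴, J_CB = 1.59×10^-3 m⁴, so T_A = T₀·(J_AC/a)/((J_AC/a)+(J_CB/b)) = 663600 N·m, T_B = 17350 N·m.
τ in each portion: τ_AC = 5.26×10^6 Pa, τ_CB = 1.94×10^6 Pa; maximum is in AC.
τ_max = T_AC·r/J = 663600·0.431/0.0545 = 5.259×10^6 Pa.

0.763 ksi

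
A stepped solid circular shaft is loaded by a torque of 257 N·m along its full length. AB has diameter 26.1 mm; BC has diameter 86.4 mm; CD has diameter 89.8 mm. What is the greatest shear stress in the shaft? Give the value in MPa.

Under the same torque, τ_max = 16T/(πd³) is largest where d is smallest — segment AB (d = 26.1 mm).
τ_max = 16·257.0/(π·(0.0261)³) = 7.362×10^7 Pa.

73.6 MPa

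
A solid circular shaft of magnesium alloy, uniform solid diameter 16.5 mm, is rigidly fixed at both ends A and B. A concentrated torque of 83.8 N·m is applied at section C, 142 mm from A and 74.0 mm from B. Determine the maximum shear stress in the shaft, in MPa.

With uniform GJ and both ends fixed, compatibility θ_AC = θ_CB gives T_A·a = T_B·b, together with T_A + T_B = T₀.
T_A = T₀·b/(a+b) = 83.80·74.0/216.0 = 28.71 N·m; T_B = 55.09 N·m.
τ in each portion: τ_AC = 3.25×10^7 Pa, τ_CB = 6.25×10^7 Pa; maximum is in CB.
τ_max = T_CB·r/J = 55.09·0.00825/7.28×10^-9 = 6.246×10^7 Pa.

62.5 MPa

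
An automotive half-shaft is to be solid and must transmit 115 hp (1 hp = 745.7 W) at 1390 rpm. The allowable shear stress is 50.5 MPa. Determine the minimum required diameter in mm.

ω = 2π·1390/60 = 145.6 rad/s, so T = P/ω = 115×745.7 / 145.6 = 589.1 N·m.
For a solid shaft τ_max = 16T/(πd³), so d = (16T/(π τ_allow))^(1/3) = (16·589.1/(π·5.05×10^7))^(1/3) = 0.03902 m.

39.0 mm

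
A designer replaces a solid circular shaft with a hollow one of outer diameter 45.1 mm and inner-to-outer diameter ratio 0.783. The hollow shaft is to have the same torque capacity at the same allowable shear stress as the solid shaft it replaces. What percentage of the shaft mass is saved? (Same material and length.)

Equal τ_max and T ⇒ the solid shaft needs d_s³ = d_o³(1−k⁴), so d_s = 45.1·(1−0.783⁴)^(1/3) = 38.54 mm.
Area ratio A_h/A_s = d_o²(1−k²)/d_s² = (1−k²)/(1−k⁴)^(2/3) = 0.5298.
Mass saving = 1 − 0.5298 = 47.0 %.

47.0 %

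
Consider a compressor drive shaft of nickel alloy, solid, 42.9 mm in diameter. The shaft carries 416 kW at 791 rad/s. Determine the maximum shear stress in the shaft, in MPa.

33.9 MPa

ω = 791 rad/s, so T = P/ω = 416×10³ / 791.0 = 525.9 N·m.
J = πd⁴/32 = π(0.0429)⁴/32 = 3.325×10^-7 m⁴.
τ_max = T·r/J = 525.9 × 0.0215 / 3.325×10^-7 = 3.392×10^7 Pa.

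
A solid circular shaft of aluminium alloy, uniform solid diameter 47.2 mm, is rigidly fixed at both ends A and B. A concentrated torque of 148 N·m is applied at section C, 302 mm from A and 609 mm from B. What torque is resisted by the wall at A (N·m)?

With uniform GJ and both ends fixed, compatibility θ_AC = θ_CB gives T_A·a = T_B·b, together with T_A + T_B = T₀.
T_A = T₀·b/(a+b) = 148.0·609/911.0 = 98.94 N·m; T_B = 49.06 N·m.

98.9 N·m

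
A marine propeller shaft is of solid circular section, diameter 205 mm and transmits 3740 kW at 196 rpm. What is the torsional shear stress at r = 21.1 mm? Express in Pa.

2.22e7 Pa

ω = 2π·196/60 = 20.53 rad/s, so T = P/ω = 3740×10³ / 20.53 = 182200 N·m.
J = πd⁴/32 = π(0.205)⁴/32 = 1.734×10^-4 m⁴.
Shear stress varies linearly with radius: τ = T·r/J = 182200 × 0.0211 / 1.734×10^-4 = 2.217×10^7 Pa.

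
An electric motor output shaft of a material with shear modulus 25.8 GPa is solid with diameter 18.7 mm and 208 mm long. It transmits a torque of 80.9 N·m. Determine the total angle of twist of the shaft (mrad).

J = πd⁴/32 = π(0.0187)⁴/32 = 1.201×10^-8 m⁴.
θ = T·L/(G·J) = 80.90 × 0.208 / (25.8×10⁹ × 1.201×10^-8) = 0.05433 rad.

54.3 mrad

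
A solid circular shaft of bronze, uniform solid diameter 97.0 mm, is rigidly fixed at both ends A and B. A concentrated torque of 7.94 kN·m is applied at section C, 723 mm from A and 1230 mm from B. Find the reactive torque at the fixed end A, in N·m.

5000 N·m

With uniform GJ and both ends fixed, compatibility θ_AC = θ_CB gives T_A·a = T_B·b, together with T_A + T_B = T₀.
T_A = T₀·b/(a+b) = 7940·1230/1953 = 5001 N·m; T_B = 2939 N·m.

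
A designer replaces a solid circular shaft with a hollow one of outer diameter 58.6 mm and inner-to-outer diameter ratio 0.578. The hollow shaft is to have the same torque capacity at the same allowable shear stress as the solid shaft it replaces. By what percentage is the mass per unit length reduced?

Equal τ_max and T ⇒ the solid shaft needs d_s³ = d_o³(1−k⁴), so d_s = 58.6·(1−0.578⁴)^(1/3) = 56.33 mm.
Area ratio A_h/A_s = d_o²(1−k²)/d_s² = (1−k²)/(1−k⁴)^(2/3) = 0.7206.
Mass saving = 1 − 0.7206 = 27.9 %.

27.9 %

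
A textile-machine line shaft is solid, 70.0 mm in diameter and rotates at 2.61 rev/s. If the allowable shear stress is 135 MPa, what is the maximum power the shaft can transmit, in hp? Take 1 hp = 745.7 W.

200 hp

J = πd⁴/32 = π(0.0700)⁴/32 = 2.357×10^-6 m⁴.
T_max = τ_allow·J/r = 1.35×10^8 × 2.357×10^-6 / 0.0350 = 9092 N·m.
ω = 2π·2.61 = 16.40 rad/s, so P_max = T_max·ω = 1.491×10^5 W.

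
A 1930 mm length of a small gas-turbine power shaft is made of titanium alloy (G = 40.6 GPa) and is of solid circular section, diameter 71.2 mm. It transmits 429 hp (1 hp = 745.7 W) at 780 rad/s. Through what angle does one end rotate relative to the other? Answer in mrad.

ω = 780 rad/s, so T = P/ω = 429×745.7 / 780.0 = 410.1 N·m.
J = πd⁴/32 = π(0.0712)⁴/32 = 2.523×10^-6 m⁴.
θ = T·L/(G·J) = 410.1 × 1.93 / (40.6×10⁹ × 2.523×10^-6) = 7.727×10^-3 rad.

7.73 mrad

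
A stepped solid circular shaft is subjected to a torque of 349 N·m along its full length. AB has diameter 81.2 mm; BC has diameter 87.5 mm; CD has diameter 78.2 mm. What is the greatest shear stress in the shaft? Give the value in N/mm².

3.72 N/mm²

Under the same torque, τ_max = 16T/(πd³) is largest where d is smallest — segment CD (d = 78.2 mm).
τ_max = 16·349.0/(π·(0.0782)³) = 3.717×10^6 Pa.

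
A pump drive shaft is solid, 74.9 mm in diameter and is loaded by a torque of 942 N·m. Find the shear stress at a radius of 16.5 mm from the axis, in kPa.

5030 kPa

J = πd⁴/32 = π(0.0749)⁴/32 = 3.090×10^-6 m⁴.
Shear stress varies linearly with radius: τ = T·r/J = 942.0 × 0.0165 / 3.090×10^-6 = 5.030×10^6 Pa.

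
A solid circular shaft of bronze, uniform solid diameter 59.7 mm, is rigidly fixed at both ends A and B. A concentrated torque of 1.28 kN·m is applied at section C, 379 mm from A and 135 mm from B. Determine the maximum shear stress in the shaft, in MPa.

With uniform GJ and both ends fixed, compatibility θ_AC = θ_CB gives T_A·a = T_B·b, together with T_A + T_B = T₀.
T_A = T₀·b/(a+b) = 1280·135/514.0 = 336.2 N·m; T_B = 943.8 N·m.
τ in each portion: τ_AC = 8.05×10^6 Pa, τ_CB = 2.26×10^7 Pa; maximum is in CB.
τ_max = T_CB·r/J = 943.8·0.0299/1.25×10^-6 = 2.259×10^7 Pa.

22.6 MPa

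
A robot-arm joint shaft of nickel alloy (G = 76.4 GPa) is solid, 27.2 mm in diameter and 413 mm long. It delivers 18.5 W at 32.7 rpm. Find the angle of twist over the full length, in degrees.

ω = 2π·32.7/60 = 3.424 rad/s, so T = P/ω = 18.5 / 3.424 = 5.403 N·m.
J = πd⁴/32 = π(0.0272)⁴/32 = 5.374×10^-8 m⁴.
θ = T·L/(G·J) = 5.403 × 0.413 / (76.4×10⁹ × 5.374×10^-8) = 5.435×10^-4 rad.

0.0311°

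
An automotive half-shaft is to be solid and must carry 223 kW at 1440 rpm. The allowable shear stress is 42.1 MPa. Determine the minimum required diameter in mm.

ω = 2π·1440/60 = 150.8 rad/s, so T = P/ω = 223×10³ / 150.8 = 1479 N·m.
For a solid shaft τ_max = 16T/(πd³), so d = (16T/(π τ_allow))^(1/3) = (16·1479/(π·4.21×10^7))^(1/3) = 0.05635 m.

56.3 mm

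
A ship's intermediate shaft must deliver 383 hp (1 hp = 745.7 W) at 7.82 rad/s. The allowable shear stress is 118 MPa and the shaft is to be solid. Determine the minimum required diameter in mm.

116 mm

ω = 7.82 rad/s, so T = P/ω = 383×745.7 / 7.820 = 36520 N·m.
For a solid shaft τ_max = 16T/(πd³), so d = (16T/(π τ_allow))^(1/3) = (16·36520/(π·1.18×10^8))^(1/3) = 0.1164 m.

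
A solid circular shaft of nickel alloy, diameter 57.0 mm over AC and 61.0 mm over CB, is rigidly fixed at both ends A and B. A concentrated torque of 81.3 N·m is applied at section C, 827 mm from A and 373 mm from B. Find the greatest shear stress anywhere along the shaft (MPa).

1.36 MPa

Compatibility: T_A·a/J_AC = T_B·b/J_CB with T_A + T_B = T₀.
J_AC = 1.04×10^-6 m⁴, J_CB = 1.36×10^-6 m⁴, so T_A = T₀·(J_AC/a)/((J_AC/a)+(J_CB/b)) = 20.80 N·m, T_B = 60.50 N·m.
τ in each portion: τ_AC = 5.72×10^5 Pa, τ_CB = 1.36×10^6 Pa; maximum is in CB.
τ_max = T_CB·r/J = 60.50·0.0305/1.36×10^-6 = 1.357×10^6 Pa.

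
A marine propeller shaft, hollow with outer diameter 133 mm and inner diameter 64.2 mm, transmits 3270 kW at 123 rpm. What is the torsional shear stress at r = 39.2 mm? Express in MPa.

343 MPa

ω = 2π·123/60 = 12.88 rad/s, so T = P/ω = 3270×10³ / 12.88 = 253900 N·m.
J = π(d_o⁴ − d_i⁴)/32 = π(0.133⁴ − 0.0642⁴)/32 = 2.905×10^-5 m⁴.
Shear stress varies linearly with radius: τ = T·r/J = 253900 × 0.0392 / 2.905×10^-5 = 3.426×10^8 Pa.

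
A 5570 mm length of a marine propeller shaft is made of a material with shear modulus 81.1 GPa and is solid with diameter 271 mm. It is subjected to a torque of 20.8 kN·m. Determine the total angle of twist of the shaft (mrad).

J = πd⁴/32 = π(0.271)⁴/32 = 5.295×10^-4 m⁴.
θ = T·L/(G·J) = 20800 × 5.57 / (81.1×10⁹ × 5.295×10^-4) = 2.698×10^-3 rad.

2.70 mrad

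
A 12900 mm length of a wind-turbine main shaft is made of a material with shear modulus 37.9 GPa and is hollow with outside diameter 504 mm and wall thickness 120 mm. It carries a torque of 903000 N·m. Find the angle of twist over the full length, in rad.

J = π(d_o⁴ − d_i⁴)/32 = π(0.504⁴ − 0.264⁴)/32 = 5.858×10^-3 m⁴.
θ = T·L/(G·J) = 903000 × 12.9 / (37.9×10⁹ × 5.858×10^-3) = 0.05247 rad.

0.0525 rad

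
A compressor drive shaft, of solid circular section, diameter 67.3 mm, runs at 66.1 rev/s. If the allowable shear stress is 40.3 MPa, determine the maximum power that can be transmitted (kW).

J = πd⁴/32 = π(0.0673)⁴/32 = 2.014×10^-6 m⁴.
T_max = τ_allow·J/r = 4.03×10^7 × 2.014×10^-6 / 0.0336 = 2412 N·m.
ω = 2π·66.1 = 415.3 rad/s, so P_max = T_max·ω = 1.002×10^6 W.

1000 kW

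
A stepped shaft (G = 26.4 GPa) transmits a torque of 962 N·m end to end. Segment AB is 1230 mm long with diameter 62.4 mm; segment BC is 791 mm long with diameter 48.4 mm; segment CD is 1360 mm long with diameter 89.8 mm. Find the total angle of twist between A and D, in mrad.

91.4 mrad

J_AB = π(0.0624)⁴/32 = 1.49×10^-6 m⁴; J_BC = π(0.0484)⁴/32 = 5.39×10^-7 m⁴; J_CD = π(0.0898)⁴/32 = 6.38×10^-6 m⁴.
θ = (T/G)·Σ L_i/J_i = (962.0/26.4×10⁹)·(1.23/1.49×10^-6 + 0.791/5.39×10^-7 + 1.36/6.38×10^-6) = 0.09138 rad.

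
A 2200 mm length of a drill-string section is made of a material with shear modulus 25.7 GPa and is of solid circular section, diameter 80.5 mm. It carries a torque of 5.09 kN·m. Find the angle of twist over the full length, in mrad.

106 mrad

J = πd⁴/32 = π(0.0805)⁴/32 = 4.123×10^-6 m⁴.
θ = T·L/(G·J) = 5090 × 2.20 / (25.7×10⁹ × 4.123×10^-6) = 0.1057 rad.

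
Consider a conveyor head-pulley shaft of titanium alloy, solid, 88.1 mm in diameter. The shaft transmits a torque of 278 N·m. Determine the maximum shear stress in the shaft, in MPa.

2.07 MPa

J = πd⁴/32 = π(0.0881)⁴/32 = 5.914×10^-6 m⁴.
τ_max = T·r/J = 278.0 × 0.0440 / 5.914×10^-6 = 2.071×10^6 Pa.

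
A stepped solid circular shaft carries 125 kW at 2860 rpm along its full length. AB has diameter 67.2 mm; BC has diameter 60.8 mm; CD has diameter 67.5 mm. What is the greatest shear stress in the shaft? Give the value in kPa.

9460 kPa

ω = 2π·2860/60 = 299.5 rad/s, so T = P/ω = 125×10³ / 299.5 = 417.4 N·m.
Under the same torque, τ_max = 16T/(πd³) is largest where d is smallest — segment BC (d = 60.8 mm).
τ_max = 16·417.4/(π·(0.0608)³) = 9.457×10^6 Pa.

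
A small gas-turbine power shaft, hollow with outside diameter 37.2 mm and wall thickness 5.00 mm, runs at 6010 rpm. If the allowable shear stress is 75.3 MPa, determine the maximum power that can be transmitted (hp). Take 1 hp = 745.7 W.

459 hp

J = π(d_o⁴ − d_i⁴)/32 = π(0.0372⁴ − 0.0272⁴)/32 = 1.343×10^-7 m⁴.
T_max = τ_allow·J/r = 7.53×10^7 × 1.343×10^-7 / 0.0186 = 543.6 N·m.
ω = 2π·6010/60 = 629.4 rad/s, so P_max = T_max·ω = 3.421×10^5 W.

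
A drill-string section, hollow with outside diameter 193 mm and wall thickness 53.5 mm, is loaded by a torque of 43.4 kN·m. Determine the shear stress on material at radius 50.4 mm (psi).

2420 psi

J = π(d_o⁴ − d_i⁴)/32 = π(0.193⁴ − 0.0860⁴)/32 = 1.308×10^-4 m⁴.
Shear stress varies linearly with radius: τ = T·r/J = 43400 × 0.0504 / 1.308×10^-4 = 1.672×10^7 Pa.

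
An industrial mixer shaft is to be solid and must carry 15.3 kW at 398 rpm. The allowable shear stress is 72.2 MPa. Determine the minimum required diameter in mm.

ω = 2π·398/60 = 41.68 rad/s, so T = P/ω = 15.3×10³ / 41.68 = 367.1 N·m.
For a solid shaft τ_max = 16T/(πd³), so d = (16T/(π τ_allow))^(1/3) = (16·367.1/(π·7.22×10^7))^(1/3) = 0.02958 m.

29.6 mm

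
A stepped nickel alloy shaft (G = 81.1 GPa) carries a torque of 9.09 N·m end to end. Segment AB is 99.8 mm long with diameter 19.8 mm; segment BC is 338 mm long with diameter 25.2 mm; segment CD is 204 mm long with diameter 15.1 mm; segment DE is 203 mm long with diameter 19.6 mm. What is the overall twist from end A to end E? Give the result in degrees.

0.444°

J_AB = π(0.0198)⁴/32 = 1.51×10^-8 m⁴; J_BC = π(0.0252)⁴/32 = 3.96×10^-8 m⁴; J_CD = π(0.0151)⁴/32 = 5.10×10^-9 m⁴; J_DE = π(0.0196)⁴/32 = 1.45×10^-8 m⁴.
θ = (T/G)·Σ L_i/J_i = (9.090/81.1×10⁹)·(0.0998/1.51×10^-8 + 0.338/3.96×10^-8 + 0.204/5.10×10^-9 + 0.203/1.45×10^-8) = 7.749×10^-3 rad.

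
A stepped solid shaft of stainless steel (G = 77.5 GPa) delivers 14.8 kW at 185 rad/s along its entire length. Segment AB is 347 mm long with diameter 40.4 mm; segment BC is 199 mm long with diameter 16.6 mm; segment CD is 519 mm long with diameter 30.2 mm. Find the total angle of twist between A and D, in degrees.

ω = 185 rad/s, so T = P/ω = 14.8×10³ / 185.0 = 80.00 N·m.
J_AB = π(0.0404)⁴/32 = 2.62×10^-7 m⁴; J_BC = π(0.0166)⁴/32 = 7.45×10^-9 m⁴; J_CD = π(0.0302)⁴/32 = 8.17×10^-8 m⁴.
θ = (T/G)·Σ L_i/J_i = (80.00/77.5×10⁹)·(0.347/2.62×10^-7 + 0.199/7.45×10^-9 + 0.519/8.17×10^-8) = 0.03549 rad.

2.03°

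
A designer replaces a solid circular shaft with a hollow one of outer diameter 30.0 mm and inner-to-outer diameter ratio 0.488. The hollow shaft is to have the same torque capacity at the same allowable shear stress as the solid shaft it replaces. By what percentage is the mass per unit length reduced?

20.8 %

Equal τ_max and T ⇒ the solid shaft needs d_s³ = d_o³(1−k⁴), so d_s = 30.0·(1−0.488⁴)^(1/3) = 29.42 mm.
Area ratio A_h/A_s = d_o²(1−k²)/d_s² = (1−k²)/(1−k⁴)^(2/3) = 0.7921.
Mass saving = 1 − 0.7921 = 20.8 %.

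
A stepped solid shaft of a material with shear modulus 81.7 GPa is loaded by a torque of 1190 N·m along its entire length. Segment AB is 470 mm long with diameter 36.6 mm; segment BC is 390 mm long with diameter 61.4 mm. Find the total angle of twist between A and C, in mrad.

J_AB = π(0.0366)⁴/32 = 1.76×10^-7 m⁴; J_BC = π(0.0614)⁴/32 = 1.40×10^-6 m⁴.
θ = (T/G)·Σ L_i/J_i = (1190/81.7×10⁹)·(0.470/1.76×10^-7 + 0.390/1.40×10^-6) = 0.04293 rad.

42.9 mrad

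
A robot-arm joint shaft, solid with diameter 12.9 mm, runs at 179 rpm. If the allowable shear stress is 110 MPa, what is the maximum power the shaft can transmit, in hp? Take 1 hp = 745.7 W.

1.17 hp

J = πd⁴/32 = π(0.0129)⁴/32 = 2.719×10^-9 m⁴.
T_max = τ_allow·J/r = 1.10×10^8 × 2.719×10^-9 / 0.00645 = 46.37 N·m.
ω = 2π·179/60 = 18.74 rad/s, so P_max = T_max·ω = 869.1 W.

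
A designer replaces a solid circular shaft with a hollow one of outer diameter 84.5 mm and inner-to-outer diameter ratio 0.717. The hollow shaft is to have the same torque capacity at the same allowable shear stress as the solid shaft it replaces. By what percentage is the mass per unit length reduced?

40.4 %

Equal τ_max and T ⇒ the solid shaft needs d_s³ = d_o³(1−k⁴), so d_s = 84.5·(1−0.717⁴)^(1/3) = 76.28 mm.
Area ratio A_h/A_s = d_o²(1−k²)/d_s² = (1−k²)/(1−k⁴)^(2/3) = 0.5962.
Mass saving = 1 − 0.5962 = 40.4 %.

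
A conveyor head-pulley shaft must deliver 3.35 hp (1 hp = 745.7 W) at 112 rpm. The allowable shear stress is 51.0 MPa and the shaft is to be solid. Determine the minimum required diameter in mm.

27.7 mm

ω = 2π·112/60 = 11.73 rad/s, so T = P/ω = 3.35×745.7 / 11.73 = 213.0 N·m.
For a solid shaft τ_max = 16T/(πd³), so d = (16T/(π τ_allow))^(1/3) = (16·213.0/(π·5.10×10^7))^(1/3) = 0.02771 m.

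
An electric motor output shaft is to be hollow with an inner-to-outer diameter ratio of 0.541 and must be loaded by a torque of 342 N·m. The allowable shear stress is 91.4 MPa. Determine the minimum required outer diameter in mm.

27.5 mm

For a hollow shaft with d_i/d_o = 0.541: τ_max = 16T/(π d_o³ (1−k⁴)), so d_o = [16T/(π τ_allow (1−k⁴))]^(1/3) = [16·342.0/(π·9.14×10^7·0.9143)]^(1/3) = 0.02752 m.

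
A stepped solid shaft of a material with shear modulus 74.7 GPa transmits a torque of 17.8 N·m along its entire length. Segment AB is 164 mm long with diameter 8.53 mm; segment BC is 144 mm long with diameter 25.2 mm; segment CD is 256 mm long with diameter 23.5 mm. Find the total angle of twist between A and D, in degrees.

J_AB = π(0.00853)⁴/32 = 5.20×10^-10 m⁴; J_BC = π(0.0252)⁴/32 = 3.96×10^-8 m⁴; J_CD = π(0.0235)⁴/32 = 2.99×10^-8 m⁴.
θ = (T/G)·Σ L_i/J_i = (17.80/74.7×10⁹)·(0.164/5.20×10^-10 + 0.144/3.96×10^-8 + 0.256/2.99×10^-8) = 0.07809 rad.

4.47°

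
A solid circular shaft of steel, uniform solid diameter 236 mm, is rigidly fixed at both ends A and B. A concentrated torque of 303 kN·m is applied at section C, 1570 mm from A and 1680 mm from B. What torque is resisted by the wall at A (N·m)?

With uniform GJ and both ends fixed, compatibility θ_AC = θ_CB gives T_A·a = T_B·b, together with T_A + T_B = T₀.
T_A = T₀·b/(a+b) = 303000·1680/3250 = 156600 N·m; T_B = 146400 N·m.

157000 N·m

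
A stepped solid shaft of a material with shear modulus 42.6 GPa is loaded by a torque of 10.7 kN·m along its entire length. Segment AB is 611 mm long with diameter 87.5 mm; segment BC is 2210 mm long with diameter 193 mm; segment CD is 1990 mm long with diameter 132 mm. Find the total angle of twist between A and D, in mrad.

47.5 mrad

J_AB = π(0.0875)⁴/32 = 5.75×10^-6 m⁴; J_BC = π(0.193)⁴/32 = 1.36×10^-4 m⁴; J_CD = π(0.132)⁴/32 = 2.98×10^-5 m⁴.
θ = (T/G)·Σ L_i/J_i = (10700/42.6×10⁹)·(0.611/5.75×10^-6 + 2.21/1.36×10^-4 + 1.99/2.98×10^-5) = 0.04751 rad.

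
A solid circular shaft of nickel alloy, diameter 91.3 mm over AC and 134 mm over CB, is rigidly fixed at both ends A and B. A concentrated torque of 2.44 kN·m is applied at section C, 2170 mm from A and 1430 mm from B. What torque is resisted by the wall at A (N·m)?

303 N·m

Compatibility: T_A·a/J_AC = T_B·b/J_CB with T_A + T_B = T₀.
J_AC = 6.82×10^-6 m⁴, J_CB = 3.17×10^-5 m⁴, so T_A = T₀·(J_AC/a)/((J_AC/a)+(J_CB/b)) = 303.4 N·m, T_B = 2137 N·m.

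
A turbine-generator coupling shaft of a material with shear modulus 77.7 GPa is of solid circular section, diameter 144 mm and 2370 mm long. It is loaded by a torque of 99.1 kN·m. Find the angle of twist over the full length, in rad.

J = πd⁴/32 = π(0.144)⁴/32 = 4.221×10^-5 m⁴.
θ = T·L/(G·J) = 99100 × 2.37 / (77.7×10⁹ × 4.221×10^-5) = 0.07161 rad.

0.0716 rad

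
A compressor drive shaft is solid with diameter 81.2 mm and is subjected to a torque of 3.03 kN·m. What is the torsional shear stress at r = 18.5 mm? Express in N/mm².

13.1 N/mm²

J = πd⁴/32 = π(0.0812)⁴/32 = 4.268×10^-6 m⁴.
Shear stress varies linearly with radius: τ = T·r/J = 3030 × 0.0185 / 4.268×10^-6 = 1.313×10^7 Pa.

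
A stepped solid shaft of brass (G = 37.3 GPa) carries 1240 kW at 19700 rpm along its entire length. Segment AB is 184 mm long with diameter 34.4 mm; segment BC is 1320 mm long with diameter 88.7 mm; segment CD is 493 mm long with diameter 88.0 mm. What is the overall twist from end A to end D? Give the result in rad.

ω = 2π·19700/60 = 2063 rad/s, so T = P/ω = 1240×10³ / 2063 = 601.1 N·m.
J_AB = π(0.0344)⁴/32 = 1.37×10^-7 m⁴; J_BC = π(0.0887)⁴/32 = 6.08×10^-6 m⁴; J_CD = π(0.0880)⁴/32 = 5.89×10^-6 m⁴.
θ = (T/G)·Σ L_i/J_i = (601.1/37.3×10⁹)·(0.184/1.37×10^-7 + 1.32/6.08×10^-6 + 0.493/5.89×10^-6) = 0.02642 rad.

0.0264 rad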